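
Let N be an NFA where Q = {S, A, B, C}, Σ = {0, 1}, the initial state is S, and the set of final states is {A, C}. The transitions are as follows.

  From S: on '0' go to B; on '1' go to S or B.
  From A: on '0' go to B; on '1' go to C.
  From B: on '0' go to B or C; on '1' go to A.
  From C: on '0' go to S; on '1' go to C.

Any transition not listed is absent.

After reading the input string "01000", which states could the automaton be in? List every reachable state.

{S, B, C}

Start in {S}.
Read '0': {S} → {B}.
Read '1': {B} → {A}.
Read '0': {A} → {B}.
Read '0': {B} → {B, C}.
Read '0': {B, C} → {S, B, C}.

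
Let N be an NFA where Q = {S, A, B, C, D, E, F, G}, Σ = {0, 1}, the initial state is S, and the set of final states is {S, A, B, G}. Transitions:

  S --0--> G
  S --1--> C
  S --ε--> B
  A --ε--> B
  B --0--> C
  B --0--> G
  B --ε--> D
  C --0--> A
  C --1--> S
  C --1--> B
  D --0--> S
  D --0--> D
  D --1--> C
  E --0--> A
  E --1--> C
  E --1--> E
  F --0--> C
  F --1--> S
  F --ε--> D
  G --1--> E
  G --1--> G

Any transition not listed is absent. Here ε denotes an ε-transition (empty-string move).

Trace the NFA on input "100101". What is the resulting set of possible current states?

Start: ε-closure({S}) = {S, B, D}.
Read '1': {S, B, D} → {C}.
Read '0': {C} → {A, B, D}.
Read '0': {A, B, D} → {S, B, C, D, G}.
Read '1': {S, B, C, D, G} → {S, B, C, D, E, G}.
Read '0': {S, B, C, D, E, G} → {S, A, B, C, D, G}.
Read '1': {S, A, B, C, D, G} → {S, B, C, D, E, G}.

{S, B, C, D, E, G}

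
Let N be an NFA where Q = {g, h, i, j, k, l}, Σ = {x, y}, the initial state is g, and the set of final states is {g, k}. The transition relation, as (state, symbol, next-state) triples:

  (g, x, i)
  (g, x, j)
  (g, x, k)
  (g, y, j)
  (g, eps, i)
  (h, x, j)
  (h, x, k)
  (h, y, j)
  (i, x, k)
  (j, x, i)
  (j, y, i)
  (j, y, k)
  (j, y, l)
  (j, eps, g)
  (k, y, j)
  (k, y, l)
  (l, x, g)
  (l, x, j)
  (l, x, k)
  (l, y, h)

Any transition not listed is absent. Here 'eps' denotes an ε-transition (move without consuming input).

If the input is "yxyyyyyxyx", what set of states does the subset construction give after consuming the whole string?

Start: ε-closure({g}) = {g, i}.
Read 'y': g→{j}, i→∅; union {j}; ε-closure = {g, i, j}.
Read 'x': g→{i, j, k}, i→{k}, j→{i}; union {i, j, k}; ε-closure = {g, i, j, k}.
Read 'y': g→{j}, i→∅, j→{i, k, l}, k→{j, l}; union {i, j, k, l}; ε-closure = {g, i, j, k, l}.
Read 'y': g→{j}, i→∅, j→{i, k, l}, k→{j, l}, l→{h}; union {h, i, j, k, l}; ε-closure = {g, h, i, j, k, l}.
Read 'y': g→{j}, h→{j}, i→∅, j→{i, k, l}, k→{j, l}, l→{h}; union {h, i, j, k, l}; ε-closure = {g, h, i, j, k, l}.
Read 'y': g→{j}, h→{j}, i→∅, j→{i, k, l}, k→{j, l}, l→{h}; union {h, i, j, k, l}; ε-closure = {g, h, i, j, k, l}.
Read 'y': g→{j}, h→{j}, i→∅, j→{i, k, l}, k→{j, l}, l→{h}; union {h, i, j, k, l}; ε-closure = {g, h, i, j, k, l}.
Read 'x': g→{i, j, k}, h→{j, k}, i→{k}, j→{i}, k→∅, l→{g, j, k}; now {g, i, j, k}.
Read 'y': g→{j}, i→∅, j→{i, k, l}, k→{j, l}; union {i, j, k, l}; ε-closure = {g, i, j, k, l}.
Read 'x': g→{i, j, k}, i→{k}, j→{i}, k→∅, l→{g, j, k}; now {g, i, j, k}.

{g, i, j, k}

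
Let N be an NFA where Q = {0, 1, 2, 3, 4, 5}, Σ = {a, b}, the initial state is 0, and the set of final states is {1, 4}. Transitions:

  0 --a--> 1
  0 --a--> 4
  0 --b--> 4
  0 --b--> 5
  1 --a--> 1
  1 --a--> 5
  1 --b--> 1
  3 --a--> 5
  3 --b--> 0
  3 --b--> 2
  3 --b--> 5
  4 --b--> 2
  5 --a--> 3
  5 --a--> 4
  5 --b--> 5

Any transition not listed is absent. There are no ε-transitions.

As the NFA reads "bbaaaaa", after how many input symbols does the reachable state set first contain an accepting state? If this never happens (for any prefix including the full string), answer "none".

1

Start in {0}.
Read 'b': 0→{4, 5}; now {4, 5}.
None of the earlier sets intersect F, but {4, 5} does.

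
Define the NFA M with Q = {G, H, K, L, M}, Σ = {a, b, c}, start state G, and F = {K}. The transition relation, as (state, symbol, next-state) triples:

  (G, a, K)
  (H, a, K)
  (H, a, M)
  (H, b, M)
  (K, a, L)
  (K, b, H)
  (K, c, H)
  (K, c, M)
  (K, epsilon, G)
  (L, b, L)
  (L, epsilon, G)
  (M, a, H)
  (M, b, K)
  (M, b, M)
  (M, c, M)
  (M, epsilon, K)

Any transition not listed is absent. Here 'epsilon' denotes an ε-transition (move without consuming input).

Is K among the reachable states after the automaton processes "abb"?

Yes

Start in {G}.
Read 'a': G→{K}; union {K}; ε-closure = {G, K}.
Read 'b': G→∅, K→{H}; now {H}.
Read 'b': H→{M}; union {M}; ε-closure = {G, K, M}.
State K is in {G, K, M}.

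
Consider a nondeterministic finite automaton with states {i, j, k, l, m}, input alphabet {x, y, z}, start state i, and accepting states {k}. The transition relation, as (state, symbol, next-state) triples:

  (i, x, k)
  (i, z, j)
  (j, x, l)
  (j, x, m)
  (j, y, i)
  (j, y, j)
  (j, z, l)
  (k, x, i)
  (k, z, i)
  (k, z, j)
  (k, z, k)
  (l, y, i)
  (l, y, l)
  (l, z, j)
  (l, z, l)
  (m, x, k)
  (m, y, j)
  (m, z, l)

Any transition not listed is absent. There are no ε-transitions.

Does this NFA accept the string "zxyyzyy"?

Start in {i}.
Read 'z': i→{j}; now {j}.
Read 'x': j→{l, m}; now {l, m}.
Read 'y': l→{i, l}, m→{j}; now {i, j, l}.
Read 'y': i→∅, j→{i, j}, l→{i, l}; now {i, j, l}.
Read 'z': i→{j}, j→{l}, l→{j, l}; now {j, l}.
Read 'y': j→{i, j}, l→{i, l}; now {i, j, l}.
Read 'y': i→∅, j→{i, j}, l→{i, l}; now {i, j, l}.
The final set {i, j, l} contains no accepting state.

No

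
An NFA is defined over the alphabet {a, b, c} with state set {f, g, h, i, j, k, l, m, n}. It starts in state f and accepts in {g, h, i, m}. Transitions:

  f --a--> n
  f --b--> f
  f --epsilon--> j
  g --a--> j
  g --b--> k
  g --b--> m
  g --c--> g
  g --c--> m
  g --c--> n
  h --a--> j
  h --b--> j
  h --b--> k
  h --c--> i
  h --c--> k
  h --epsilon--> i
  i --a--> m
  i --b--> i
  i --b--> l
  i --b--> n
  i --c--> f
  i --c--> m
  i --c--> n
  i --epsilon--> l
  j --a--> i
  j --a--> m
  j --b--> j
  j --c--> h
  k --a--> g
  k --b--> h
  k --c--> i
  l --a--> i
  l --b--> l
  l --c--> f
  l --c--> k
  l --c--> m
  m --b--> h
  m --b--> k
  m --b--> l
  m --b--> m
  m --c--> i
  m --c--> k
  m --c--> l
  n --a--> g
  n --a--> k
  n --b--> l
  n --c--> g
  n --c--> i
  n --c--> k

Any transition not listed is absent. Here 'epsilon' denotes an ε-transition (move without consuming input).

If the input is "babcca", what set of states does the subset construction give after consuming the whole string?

{g, i, j, k, l, m, n}

Start: ε-closure({f}) = {f, j}.
Read 'b': {f, j} → {f, j}.
Read 'a': {f, j} → {i, l, m, n}.
Read 'b': {i, l, m, n} → {h, i, k, l, m, n}.
Read 'c': {h, i, k, l, m, n} → {f, g, i, j, k, l, m, n}.
Read 'c': {f, g, i, j, k, l, m, n} → {f, g, h, i, j, k, l, m, n}.
Read 'a': {f, g, h, i, j, k, l, m, n} → {g, i, j, k, l, m, n}.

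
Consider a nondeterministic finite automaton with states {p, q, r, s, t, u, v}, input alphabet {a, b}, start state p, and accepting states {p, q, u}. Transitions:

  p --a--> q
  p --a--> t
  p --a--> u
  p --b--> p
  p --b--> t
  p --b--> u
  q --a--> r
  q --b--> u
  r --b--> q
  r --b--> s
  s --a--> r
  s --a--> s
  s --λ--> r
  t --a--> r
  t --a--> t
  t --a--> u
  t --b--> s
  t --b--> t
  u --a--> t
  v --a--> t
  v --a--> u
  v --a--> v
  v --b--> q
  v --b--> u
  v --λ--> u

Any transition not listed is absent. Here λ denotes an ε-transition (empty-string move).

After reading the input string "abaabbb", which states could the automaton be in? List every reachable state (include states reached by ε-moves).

Start in {p}.
Read 'a': p→{q, t, u}; now {q, t, u}.
Read 'b': q→{u}, t→{s, t}, u→∅; union {s, t, u}; ε-closure = {r, s, t, u}.
Read 'a': r→∅, s→{r, s}, t→{r, t, u}, u→{t}; now {r, s, t, u}.
Read 'a': r→∅, s→{r, s}, t→{r, t, u}, u→{t}; now {r, s, t, u}.
Read 'b': r→{q, s}, s→∅, t→{s, t}, u→∅; union {q, s, t}; ε-closure = {q, r, s, t}.
Read 'b': q→{u}, r→{q, s}, s→∅, t→{s, t}; union {q, s, t, u}; ε-closure = {q, r, s, t, u}.
Read 'b': q→{u}, r→{q, s}, s→∅, t→{s, t}, u→∅; union {q, s, t, u}; ε-closure = {q, r, s, t, u}.

{q, r, s, t, u}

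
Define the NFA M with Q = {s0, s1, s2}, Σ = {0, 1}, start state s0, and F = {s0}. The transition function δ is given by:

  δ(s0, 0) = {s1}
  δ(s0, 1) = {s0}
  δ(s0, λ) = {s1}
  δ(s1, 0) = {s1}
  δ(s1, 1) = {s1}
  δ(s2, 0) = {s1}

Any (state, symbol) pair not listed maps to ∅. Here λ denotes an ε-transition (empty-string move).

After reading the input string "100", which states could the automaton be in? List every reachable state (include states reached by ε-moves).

{s1}

Start: ε-closure({s0}) = {s0, s1}.
Read '1': s0→{s0}, s1→{s1}; now {s0, s1}.
Read '0': s0→{s1}, s1→{s1}; now {s1}.
Read '0': s1→{s1}; now {s1}.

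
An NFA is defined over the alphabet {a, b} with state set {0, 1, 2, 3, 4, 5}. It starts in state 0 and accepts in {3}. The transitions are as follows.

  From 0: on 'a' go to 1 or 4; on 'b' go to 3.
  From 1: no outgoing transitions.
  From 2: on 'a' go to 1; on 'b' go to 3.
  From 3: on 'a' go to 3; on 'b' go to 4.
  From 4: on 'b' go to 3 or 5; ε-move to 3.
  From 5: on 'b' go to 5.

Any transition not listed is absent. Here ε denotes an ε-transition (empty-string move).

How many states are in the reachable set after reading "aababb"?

Start in {0}.
Read 'a': 0→{1, 4}; union {1, 4}; ε-closure = {1, 3, 4}.
Read 'a': 1→∅, 3→{3}, 4→∅; now {3}.
Read 'b': 3→{4}; union {4}; ε-closure = {3, 4}.
Read 'a': 3→{3}, 4→∅; now {3}.
Read 'b': 3→{4}; union {4}; ε-closure = {3, 4}.
Read 'b': 3→{4}, 4→{3, 5}; now {3, 4, 5}.
That set has 3 states.

3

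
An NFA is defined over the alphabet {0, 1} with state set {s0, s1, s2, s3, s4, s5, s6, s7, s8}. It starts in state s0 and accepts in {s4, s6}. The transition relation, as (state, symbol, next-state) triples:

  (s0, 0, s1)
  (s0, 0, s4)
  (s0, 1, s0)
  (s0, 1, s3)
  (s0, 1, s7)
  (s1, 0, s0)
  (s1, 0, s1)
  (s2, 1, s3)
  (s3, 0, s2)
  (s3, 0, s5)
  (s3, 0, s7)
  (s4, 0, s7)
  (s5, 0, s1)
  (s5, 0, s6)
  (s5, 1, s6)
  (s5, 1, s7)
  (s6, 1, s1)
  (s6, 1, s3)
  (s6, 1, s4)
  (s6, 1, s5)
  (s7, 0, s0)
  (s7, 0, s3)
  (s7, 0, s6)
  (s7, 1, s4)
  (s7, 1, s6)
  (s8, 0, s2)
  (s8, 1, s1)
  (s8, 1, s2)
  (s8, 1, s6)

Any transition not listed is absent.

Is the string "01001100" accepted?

No

Start in {s0}.
Read '0': s0→{s1, s4}; now {s1, s4}.
Read '1': s1→∅, s4→∅; now ∅.
The set is empty and remains empty for the remaining 6 symbols.
The final set ∅ contains no accepting state.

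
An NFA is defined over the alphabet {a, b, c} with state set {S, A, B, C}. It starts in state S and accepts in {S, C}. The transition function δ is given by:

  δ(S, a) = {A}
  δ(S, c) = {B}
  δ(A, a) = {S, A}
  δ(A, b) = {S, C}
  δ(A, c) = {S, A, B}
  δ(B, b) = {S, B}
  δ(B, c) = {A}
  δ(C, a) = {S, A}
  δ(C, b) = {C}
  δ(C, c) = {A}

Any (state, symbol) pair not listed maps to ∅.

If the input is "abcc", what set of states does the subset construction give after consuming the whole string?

Start in {S}.
Read 'a': S→{A}; now {A}.
Read 'b': A→{S, C}; now {S, C}.
Read 'c': S→{B}, C→{A}; now {A, B}.
Read 'c': A→{S, A, B}, B→{A}; now {S, A, B}.

{S, A, B}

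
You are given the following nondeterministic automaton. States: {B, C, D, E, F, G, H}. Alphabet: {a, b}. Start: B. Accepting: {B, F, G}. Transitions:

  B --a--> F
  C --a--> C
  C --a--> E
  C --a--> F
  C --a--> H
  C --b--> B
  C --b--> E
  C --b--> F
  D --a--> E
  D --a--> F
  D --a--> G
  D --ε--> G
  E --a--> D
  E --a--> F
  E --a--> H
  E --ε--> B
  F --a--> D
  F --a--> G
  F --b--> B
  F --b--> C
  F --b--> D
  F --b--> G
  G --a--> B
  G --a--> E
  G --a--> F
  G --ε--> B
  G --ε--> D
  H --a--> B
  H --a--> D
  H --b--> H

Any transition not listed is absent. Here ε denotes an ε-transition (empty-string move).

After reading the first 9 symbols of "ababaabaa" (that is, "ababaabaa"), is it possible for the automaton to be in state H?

Start in {B}.
Read 'a': B→{F}; now {F}.
Read 'b': F→{B, C, D, G}; now {B, C, D, G}.
Read 'a': B→{F}, C→{C, E, F, H}, D→{E, F, G}, G→{B, E, F}; union {B, C, E, F, G, H}; ε-closure = {B, C, D, E, F, G, H}.
Read 'b': B→∅, C→{B, E, F}, D→∅, E→∅, F→{B, C, D, G}, G→∅, H→{H}; now {B, C, D, E, F, G, H}.
Read 'a': B→{F}, C→{C, E, F, H}, D→{E, F, G}, E→{D, F, H}, F→{D, G}, G→{B, E, F}, H→{B, D}; now {B, C, D, E, F, G, H}.
Read 'a': B→{F}, C→{C, E, F, H}, D→{E, F, G}, E→{D, F, H}, F→{D, G}, G→{B, E, F}, H→{B, D}; now {B, C, D, E, F, G, H}.
Read 'b': B→∅, C→{B, E, F}, D→∅, E→∅, F→{B, C, D, G}, G→∅, H→{H}; now {B, C, D, E, F, G, H}.
Read 'a': B→{F}, C→{C, E, F, H}, D→{E, F, G}, E→{D, F, H}, F→{D, G}, G→{B, E, F}, H→{B, D}; now {B, C, D, E, F, G, H}.
Read 'a': B→{F}, C→{C, E, F, H}, D→{E, F, G}, E→{D, F, H}, F→{D, G}, G→{B, E, F}, H→{B, D}; now {B, C, D, E, F, G, H}.
State H is in {B, C, D, E, F, G, H}.

Yes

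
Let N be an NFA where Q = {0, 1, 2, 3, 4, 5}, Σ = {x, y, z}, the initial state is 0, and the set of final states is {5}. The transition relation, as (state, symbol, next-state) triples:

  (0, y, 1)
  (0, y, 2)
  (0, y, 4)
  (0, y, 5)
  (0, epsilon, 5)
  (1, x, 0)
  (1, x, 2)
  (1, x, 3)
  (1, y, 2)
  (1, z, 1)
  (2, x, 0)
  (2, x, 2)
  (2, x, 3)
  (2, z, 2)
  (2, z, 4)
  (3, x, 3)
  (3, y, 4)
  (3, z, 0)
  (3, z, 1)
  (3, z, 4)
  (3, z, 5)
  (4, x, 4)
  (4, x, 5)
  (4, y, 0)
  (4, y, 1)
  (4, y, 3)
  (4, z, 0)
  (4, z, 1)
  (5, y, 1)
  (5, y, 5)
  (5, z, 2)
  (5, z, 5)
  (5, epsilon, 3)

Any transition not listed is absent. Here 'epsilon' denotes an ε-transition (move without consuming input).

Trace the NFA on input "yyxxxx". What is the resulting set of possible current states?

{0, 2, 3, 4, 5}

Start: ε-closure({0}) = {0, 3, 5}.
Read 'y': {0, 3, 5} → {1, 2, 3, 4, 5}.
Read 'y': {1, 2, 3, 4, 5} → {0, 1, 2, 3, 4, 5}.
Read 'x': {0, 1, 2, 3, 4, 5} → {0, 2, 3, 4, 5}.
Read 'x': {0, 2, 3, 4, 5} → {0, 2, 3, 4, 5}.
Read 'x': {0, 2, 3, 4, 5} → {0, 2, 3, 4, 5}.
Read 'x': {0, 2, 3, 4, 5} → {0, 2, 3, 4, 5}.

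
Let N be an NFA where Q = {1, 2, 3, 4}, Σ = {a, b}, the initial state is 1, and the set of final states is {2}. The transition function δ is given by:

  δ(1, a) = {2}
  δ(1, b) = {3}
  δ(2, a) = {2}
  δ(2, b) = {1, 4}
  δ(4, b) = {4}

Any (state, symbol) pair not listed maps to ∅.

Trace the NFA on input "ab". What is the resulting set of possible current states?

{1, 4}

Start in {1}.
Read 'a': {1} → {2}.
Read 'b': {2} → {1, 4}.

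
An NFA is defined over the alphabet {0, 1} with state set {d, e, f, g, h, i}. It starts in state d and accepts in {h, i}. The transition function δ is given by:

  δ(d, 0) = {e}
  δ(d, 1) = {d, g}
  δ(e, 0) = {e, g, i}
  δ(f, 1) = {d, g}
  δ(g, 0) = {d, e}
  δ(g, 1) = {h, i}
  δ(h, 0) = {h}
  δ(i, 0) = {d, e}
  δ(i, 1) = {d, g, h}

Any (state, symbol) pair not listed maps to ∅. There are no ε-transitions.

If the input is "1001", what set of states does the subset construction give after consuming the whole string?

{d, g, h, i}

Start in {d}.
Read '1': d→{d, g}; now {d, g}.
Read '0': d→{e}, g→{d, e}; now {d, e}.
Read '0': d→{e}, e→{e, g, i}; now {e, g, i}.
Read '1': e→∅, g→{h, i}, i→{d, g, h}; now {d, g, h, i}.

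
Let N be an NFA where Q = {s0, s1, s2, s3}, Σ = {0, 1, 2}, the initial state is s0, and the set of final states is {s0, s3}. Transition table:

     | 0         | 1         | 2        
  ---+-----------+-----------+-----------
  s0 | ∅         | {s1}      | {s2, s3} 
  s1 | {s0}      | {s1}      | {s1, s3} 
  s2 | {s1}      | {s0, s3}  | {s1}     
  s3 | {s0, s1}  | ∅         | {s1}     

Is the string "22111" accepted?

Start in {s0}.
Read '2': {s0} → {s2, s3}.
Read '2': {s2, s3} → {s1}.
Read '1': {s1} → {s1}.
Read '1': {s1} → {s1}.
Read '1': {s1} → {s1}.
The final set {s1} contains no accepting state.

No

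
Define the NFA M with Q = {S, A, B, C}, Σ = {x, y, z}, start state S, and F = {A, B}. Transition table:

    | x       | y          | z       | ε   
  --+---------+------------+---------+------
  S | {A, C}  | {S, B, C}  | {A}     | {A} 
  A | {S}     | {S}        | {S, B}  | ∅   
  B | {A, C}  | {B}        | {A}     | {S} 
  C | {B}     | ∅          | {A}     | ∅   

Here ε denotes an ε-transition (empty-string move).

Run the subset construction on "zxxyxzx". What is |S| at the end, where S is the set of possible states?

3

Start: ε-closure({S}) = {S, A}.
Read 'z': {S, A} → {S, A, B}.
Read 'x': {S, A, B} → {S, A, C}.
Read 'x': {S, A, C} → {S, A, B, C}.
Read 'y': {S, A, B, C} → {S, A, B, C}.
Read 'x': {S, A, B, C} → {S, A, B, C}.
Read 'z': {S, A, B, C} → {S, A, B}.
Read 'x': {S, A, B} → {S, A, C}.
That set has 3 states.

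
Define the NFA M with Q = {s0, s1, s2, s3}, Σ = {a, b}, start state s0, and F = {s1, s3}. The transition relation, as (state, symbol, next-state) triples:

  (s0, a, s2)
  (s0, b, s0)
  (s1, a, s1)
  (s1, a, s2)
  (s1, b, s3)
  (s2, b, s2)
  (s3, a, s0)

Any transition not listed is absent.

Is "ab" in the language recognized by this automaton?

No

Start in {s0}.
Read 'a': {s0} → {s2}.
Read 'b': {s2} → {s2}.
The final set {s2} contains no accepting state.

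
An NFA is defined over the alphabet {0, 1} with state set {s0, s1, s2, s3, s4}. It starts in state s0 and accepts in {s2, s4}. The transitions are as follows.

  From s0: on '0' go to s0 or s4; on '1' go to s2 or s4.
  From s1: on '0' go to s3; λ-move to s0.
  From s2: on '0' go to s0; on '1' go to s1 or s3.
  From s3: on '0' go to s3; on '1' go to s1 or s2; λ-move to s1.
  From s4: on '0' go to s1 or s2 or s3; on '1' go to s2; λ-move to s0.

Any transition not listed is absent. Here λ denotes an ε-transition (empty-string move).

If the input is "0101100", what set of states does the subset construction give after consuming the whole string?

Start in {s0}.
Read '0': {s0} → {s0, s4}.
Read '1': {s0, s4} → {s0, s2, s4}.
Read '0': {s0, s2, s4} → {s0, s1, s2, s3, s4}.
Read '1': {s0, s1, s2, s3, s4} → {s0, s1, s2, s3, s4}.
Read '1': {s0, s1, s2, s3, s4} → {s0, s1, s2, s3, s4}.
Read '0': {s0, s1, s2, s3, s4} → {s0, s1, s2, s3, s4}.
Read '0': {s0, s1, s2, s3, s4} → {s0, s1, s2, s3, s4}.

{s0, s1, s2, s3, s4}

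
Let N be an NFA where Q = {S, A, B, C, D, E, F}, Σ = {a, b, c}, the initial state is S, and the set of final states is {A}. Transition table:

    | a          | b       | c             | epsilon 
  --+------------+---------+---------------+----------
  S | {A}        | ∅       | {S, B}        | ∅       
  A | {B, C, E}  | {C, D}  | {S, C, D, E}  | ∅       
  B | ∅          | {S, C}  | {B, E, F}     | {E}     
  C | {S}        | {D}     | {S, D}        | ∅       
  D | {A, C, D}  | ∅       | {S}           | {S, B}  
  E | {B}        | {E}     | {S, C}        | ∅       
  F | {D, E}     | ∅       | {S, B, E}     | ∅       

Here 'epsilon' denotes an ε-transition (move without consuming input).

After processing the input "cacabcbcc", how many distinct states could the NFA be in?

Start in {S}.
Read 'c': {S} → {S, B, E}.
Read 'a': {S, B, E} → {A, B, E}.
Read 'c': {A, B, E} → {S, B, C, D, E, F}.
Read 'a': {S, B, C, D, E, F} → {S, A, B, C, D, E}.
Read 'b': {S, A, B, C, D, E} → {S, B, C, D, E}.
Read 'c': {S, B, C, D, E} → {S, B, C, D, E, F}.
Read 'b': {S, B, C, D, E, F} → {S, B, C, D, E}.
Read 'c': {S, B, C, D, E} → {S, B, C, D, E, F}.
Read 'c': {S, B, C, D, E, F} → {S, B, C, D, E, F}.
That set has 6 states.

6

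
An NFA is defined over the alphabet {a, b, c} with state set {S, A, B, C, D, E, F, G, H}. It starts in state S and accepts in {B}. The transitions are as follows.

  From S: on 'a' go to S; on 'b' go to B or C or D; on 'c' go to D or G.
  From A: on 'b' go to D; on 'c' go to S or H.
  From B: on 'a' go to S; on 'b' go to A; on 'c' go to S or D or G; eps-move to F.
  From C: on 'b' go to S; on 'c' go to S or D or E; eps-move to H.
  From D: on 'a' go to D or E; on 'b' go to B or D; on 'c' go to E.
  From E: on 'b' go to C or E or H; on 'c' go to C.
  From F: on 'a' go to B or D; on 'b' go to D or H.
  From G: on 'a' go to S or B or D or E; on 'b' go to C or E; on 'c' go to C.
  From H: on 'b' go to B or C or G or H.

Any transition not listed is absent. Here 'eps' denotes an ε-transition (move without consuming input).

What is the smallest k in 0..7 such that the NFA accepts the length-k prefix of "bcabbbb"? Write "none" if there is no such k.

Start in {S}.
Read 'b': {S} → {B, C, D, F, H}.
None of the earlier sets intersect F, but {B, C, D, F, H} does.

1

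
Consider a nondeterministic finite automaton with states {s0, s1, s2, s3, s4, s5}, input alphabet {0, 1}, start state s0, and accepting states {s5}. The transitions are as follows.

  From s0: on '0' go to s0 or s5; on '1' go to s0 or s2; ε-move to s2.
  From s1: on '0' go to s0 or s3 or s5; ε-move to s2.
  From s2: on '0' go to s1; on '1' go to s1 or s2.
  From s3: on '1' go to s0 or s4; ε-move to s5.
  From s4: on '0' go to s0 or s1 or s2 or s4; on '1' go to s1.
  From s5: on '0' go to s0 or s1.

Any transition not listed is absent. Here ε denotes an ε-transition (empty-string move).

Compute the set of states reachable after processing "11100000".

Start: ε-closure({s0}) = {s0, s2}.
Read '1': s0→{s0, s2}, s2→{s1, s2}; now {s0, s1, s2}.
Read '1': s0→{s0, s2}, s1→∅, s2→{s1, s2}; now {s0, s1, s2}.
Read '1': s0→{s0, s2}, s1→∅, s2→{s1, s2}; now {s0, s1, s2}.
Read '0': s0→{s0, s5}, s1→{s0, s3, s5}, s2→{s1}; union {s0, s1, s3, s5}; ε-closure = {s0, s1, s2, s3, s5}.
Read '0': s0→{s0, s5}, s1→{s0, s3, s5}, s2→{s1}, s3→∅, s5→{s0, s1}; union {s0, s1, s3, s5}; ε-closure = {s0, s1, s2, s3, s5}.
Read '0': s0→{s0, s5}, s1→{s0, s3, s5}, s2→{s1}, s3→∅, s5→{s0, s1}; union {s0, s1, s3, s5}; ε-closure = {s0, s1, s2, s3, s5}.
Read '0': s0→{s0, s5}, s1→{s0, s3, s5}, s2→{s1}, s3→∅, s5→{s0, s1}; union {s0, s1, s3, s5}; ε-closure = {s0, s1, s2, s3, s5}.
Read '0': s0→{s0, s5}, s1→{s0, s3, s5}, s2→{s1}, s3→∅, s5→{s0, s1}; union {s0, s1, s3, s5}; ε-closure = {s0, s1, s2, s3, s5}.

{s0, s1, s2, s3, s5}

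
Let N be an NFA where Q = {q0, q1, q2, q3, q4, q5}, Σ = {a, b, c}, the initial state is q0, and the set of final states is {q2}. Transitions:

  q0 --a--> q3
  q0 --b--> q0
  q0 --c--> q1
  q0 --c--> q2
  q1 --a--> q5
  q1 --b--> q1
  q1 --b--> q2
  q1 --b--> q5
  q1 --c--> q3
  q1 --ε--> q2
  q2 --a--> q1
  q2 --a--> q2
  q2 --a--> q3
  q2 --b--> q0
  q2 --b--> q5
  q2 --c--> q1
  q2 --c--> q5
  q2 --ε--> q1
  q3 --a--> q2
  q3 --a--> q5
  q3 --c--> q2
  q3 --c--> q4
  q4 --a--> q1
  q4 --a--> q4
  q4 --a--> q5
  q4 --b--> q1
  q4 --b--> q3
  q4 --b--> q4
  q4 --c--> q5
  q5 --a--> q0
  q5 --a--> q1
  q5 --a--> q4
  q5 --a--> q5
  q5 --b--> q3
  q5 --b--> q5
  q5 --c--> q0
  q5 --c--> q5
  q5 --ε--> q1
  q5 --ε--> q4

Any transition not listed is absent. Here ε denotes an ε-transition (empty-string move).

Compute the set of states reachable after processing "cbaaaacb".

{q0, q1, q2, q3, q4, q5}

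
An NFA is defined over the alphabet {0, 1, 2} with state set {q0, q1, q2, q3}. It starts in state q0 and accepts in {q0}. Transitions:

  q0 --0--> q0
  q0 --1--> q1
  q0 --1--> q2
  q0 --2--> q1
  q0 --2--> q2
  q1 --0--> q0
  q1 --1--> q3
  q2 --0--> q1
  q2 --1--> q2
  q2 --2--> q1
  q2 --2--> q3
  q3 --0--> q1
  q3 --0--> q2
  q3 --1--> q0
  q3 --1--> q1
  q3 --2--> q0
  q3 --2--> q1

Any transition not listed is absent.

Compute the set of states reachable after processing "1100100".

Start in {q0}.
Read '1': q0→{q1, q2}; now {q1, q2}.
Read '1': q1→{q3}, q2→{q2}; now {q2, q3}.
Read '0': q2→{q1}, q3→{q1, q2}; now {q1, q2}.
Read '0': q1→{q0}, q2→{q1}; now {q0, q1}.
Read '1': q0→{q1, q2}, q1→{q3}; now {q1, q2, q3}.
Read '0': q1→{q0}, q2→{q1}, q3→{q1, q2}; now {q0, q1, q2}.
Read '0': q0→{q0}, q1→{q0}, q2→{q1}; now {q0, q1}.

{q0, q1}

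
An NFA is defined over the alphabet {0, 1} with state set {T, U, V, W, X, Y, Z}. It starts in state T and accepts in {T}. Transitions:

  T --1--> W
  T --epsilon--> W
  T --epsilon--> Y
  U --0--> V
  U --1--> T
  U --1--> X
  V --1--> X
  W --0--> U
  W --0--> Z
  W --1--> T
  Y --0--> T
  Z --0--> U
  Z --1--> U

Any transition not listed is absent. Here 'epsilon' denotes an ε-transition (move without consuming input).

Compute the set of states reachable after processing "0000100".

Start: ε-closure({T}) = {T, W, Y}.
Read '0': {T, W, Y} → {T, U, W, Y, Z}.
Read '0': {T, U, W, Y, Z} → {T, U, V, W, Y, Z}.
Read '0': {T, U, V, W, Y, Z} → {T, U, V, W, Y, Z}.
Read '0': {T, U, V, W, Y, Z} → {T, U, V, W, Y, Z}.
Read '1': {T, U, V, W, Y, Z} → {T, U, W, X, Y}.
Read '0': {T, U, W, X, Y} → {T, U, V, W, Y, Z}.
Read '0': {T, U, V, W, Y, Z} → {T, U, V, W, Y, Z}.

{T, U, V, W, Y, Z}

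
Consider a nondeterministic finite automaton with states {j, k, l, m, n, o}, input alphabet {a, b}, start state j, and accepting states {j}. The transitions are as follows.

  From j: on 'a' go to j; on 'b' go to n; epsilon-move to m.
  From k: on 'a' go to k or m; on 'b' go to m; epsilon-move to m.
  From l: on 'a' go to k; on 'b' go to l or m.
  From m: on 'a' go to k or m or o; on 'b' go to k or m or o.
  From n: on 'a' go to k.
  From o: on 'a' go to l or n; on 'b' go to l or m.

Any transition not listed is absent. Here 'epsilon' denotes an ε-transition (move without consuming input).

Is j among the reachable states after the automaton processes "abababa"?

No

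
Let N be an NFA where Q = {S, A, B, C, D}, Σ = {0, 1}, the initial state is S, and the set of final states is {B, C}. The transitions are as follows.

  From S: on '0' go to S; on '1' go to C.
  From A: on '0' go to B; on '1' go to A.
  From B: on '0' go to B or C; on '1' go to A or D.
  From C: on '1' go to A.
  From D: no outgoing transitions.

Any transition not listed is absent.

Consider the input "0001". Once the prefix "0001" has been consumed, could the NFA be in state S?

Start in {S}.
Read '0': {S} → {S}.
Read '0': {S} → {S}.
Read '0': {S} → {S}.
Read '1': {S} → {C}.
State S is not in {C}.

No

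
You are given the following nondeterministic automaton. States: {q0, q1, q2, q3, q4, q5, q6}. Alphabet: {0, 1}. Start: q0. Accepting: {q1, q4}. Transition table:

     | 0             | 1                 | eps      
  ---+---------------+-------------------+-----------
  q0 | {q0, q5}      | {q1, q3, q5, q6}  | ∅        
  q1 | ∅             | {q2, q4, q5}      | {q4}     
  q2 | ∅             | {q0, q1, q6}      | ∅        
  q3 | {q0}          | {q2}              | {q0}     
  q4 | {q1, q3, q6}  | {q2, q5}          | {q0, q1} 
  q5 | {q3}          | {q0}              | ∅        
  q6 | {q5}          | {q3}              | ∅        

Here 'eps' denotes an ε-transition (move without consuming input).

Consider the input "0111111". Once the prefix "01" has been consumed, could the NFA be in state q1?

Yes

Start in {q0}.
Read '0': {q0} → {q0, q5}.
Read '1': {q0, q5} → {q0, q1, q3, q4, q5, q6}.
State q1 is in {q0, q1, q3, q4, q5, q6}.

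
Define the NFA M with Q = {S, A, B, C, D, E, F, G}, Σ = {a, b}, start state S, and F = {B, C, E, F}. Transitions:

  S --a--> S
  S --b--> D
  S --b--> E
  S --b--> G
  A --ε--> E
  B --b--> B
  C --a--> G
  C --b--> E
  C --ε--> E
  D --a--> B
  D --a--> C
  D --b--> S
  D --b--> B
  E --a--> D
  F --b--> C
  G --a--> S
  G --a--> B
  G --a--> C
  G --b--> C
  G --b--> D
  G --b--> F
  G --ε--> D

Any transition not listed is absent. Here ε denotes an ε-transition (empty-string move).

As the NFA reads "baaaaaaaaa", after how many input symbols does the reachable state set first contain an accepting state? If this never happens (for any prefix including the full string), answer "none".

Start in {S}.
Read 'b': {S} → {D, E, G}.
None of the earlier sets intersect F, but {D, E, G} does.

1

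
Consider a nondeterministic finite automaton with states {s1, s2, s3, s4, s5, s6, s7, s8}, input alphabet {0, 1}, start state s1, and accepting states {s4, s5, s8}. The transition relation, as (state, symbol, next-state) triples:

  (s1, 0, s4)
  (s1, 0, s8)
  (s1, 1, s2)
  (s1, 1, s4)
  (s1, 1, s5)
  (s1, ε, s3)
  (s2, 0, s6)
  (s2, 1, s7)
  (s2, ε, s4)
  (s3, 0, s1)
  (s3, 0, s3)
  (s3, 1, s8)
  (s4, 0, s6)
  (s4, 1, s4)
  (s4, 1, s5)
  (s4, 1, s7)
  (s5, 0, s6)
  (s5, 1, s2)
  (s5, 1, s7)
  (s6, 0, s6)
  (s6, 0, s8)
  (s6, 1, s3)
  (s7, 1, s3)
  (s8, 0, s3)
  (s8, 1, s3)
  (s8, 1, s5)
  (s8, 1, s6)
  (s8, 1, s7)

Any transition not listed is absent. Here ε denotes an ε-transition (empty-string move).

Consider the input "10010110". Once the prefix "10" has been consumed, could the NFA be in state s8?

No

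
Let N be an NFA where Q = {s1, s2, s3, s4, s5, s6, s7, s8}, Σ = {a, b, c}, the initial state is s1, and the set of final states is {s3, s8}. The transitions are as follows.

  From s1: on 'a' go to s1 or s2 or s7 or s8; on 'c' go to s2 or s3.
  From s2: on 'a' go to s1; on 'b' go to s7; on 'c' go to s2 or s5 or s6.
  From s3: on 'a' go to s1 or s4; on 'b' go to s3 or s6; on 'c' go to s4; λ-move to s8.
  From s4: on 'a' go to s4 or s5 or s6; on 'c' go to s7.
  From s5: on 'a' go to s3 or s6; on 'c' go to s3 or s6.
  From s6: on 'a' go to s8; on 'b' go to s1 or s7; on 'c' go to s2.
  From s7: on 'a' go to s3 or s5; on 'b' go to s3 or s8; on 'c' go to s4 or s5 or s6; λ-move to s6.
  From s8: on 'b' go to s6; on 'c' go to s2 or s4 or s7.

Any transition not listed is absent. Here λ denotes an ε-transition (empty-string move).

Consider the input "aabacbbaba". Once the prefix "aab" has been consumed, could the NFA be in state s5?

No

Start in {s1}.
Read 'a': {s1} → {s1, s2, s6, s7, s8}.
Read 'a': {s1, s2, s6, s7, s8} → {s1, s2, s3, s5, s6, s7, s8}.
Read 'b': {s1, s2, s3, s5, s6, s7, s8} → {s1, s3, s6, s7, s8}.
State s5 is not in {s1, s3, s6, s7, s8}.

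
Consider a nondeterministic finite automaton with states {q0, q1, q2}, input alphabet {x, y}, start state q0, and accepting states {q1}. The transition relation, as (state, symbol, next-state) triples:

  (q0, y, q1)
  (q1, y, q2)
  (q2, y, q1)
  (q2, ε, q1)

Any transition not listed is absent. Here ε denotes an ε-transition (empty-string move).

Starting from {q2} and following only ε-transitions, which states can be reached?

{q1, q2}

Begin with {q2}.
ε-move q2 → q1; add q1.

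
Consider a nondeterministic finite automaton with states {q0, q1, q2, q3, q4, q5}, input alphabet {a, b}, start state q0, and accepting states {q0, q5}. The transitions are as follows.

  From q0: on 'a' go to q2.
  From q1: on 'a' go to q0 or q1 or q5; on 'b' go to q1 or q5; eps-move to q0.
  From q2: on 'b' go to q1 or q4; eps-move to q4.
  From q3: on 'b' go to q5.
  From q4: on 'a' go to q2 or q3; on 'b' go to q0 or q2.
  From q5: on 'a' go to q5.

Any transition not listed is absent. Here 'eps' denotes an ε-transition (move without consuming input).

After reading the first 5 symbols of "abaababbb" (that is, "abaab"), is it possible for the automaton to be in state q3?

No

Start in {q0}.
Read 'a': q0→{q2}; union {q2}; ε-closure = {q2, q4}.
Read 'b': q2→{q1, q4}, q4→{q0, q2}; now {q0, q1, q2, q4}.
Read 'a': q0→{q2}, q1→{q0, q1, q5}, q2→∅, q4→{q2, q3}; union {q0, q1, q2, q3, q5}; ε-closure = {q0, q1, q2, q3, q4, q5}.
Read 'a': q0→{q2}, q1→{q0, q1, q5}, q2→∅, q3→∅, q4→{q2, q3}, q5→{q5}; union {q0, q1, q2, q3, q5}; ε-closure = {q0, q1, q2, q3, q4, q5}.
Read 'b': q0→∅, q1→{q1, q5}, q2→{q1, q4}, q3→{q5}, q4→{q0, q2}, q5→∅; now {q0, q1, q2, q4, q5}.
State q3 is not in {q0, q1, q2, q4, q5}.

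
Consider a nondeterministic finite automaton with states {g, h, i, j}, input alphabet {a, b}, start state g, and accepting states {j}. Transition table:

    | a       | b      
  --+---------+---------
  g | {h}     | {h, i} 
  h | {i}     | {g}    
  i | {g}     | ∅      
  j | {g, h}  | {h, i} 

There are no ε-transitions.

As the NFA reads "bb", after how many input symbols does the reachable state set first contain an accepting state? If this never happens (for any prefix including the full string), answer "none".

Start in {g}.
Read 'b': {g} → {h, i}.
Read 'b': {h, i} → {g}.
No reachable set along the way intersects F.

none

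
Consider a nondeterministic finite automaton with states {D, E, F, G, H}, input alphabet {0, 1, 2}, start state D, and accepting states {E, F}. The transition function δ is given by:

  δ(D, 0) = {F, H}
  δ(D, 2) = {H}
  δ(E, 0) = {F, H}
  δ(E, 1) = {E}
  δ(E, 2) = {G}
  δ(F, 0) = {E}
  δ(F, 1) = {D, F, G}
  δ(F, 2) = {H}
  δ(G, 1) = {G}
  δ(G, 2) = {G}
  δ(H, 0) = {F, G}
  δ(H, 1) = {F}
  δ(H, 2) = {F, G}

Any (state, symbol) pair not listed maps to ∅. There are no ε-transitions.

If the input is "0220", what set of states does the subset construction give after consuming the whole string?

{E, F, G}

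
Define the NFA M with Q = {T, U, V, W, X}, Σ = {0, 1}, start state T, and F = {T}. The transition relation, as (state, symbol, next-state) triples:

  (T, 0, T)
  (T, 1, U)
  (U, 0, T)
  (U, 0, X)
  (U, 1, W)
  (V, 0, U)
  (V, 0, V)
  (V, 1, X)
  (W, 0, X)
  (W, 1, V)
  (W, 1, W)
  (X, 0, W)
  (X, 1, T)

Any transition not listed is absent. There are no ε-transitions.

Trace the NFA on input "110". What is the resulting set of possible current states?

{X}

Start in {T}.
Read '1': T→{U}; now {U}.
Read '1': U→{W}; now {W}.
Read '0': W→{X}; now {X}.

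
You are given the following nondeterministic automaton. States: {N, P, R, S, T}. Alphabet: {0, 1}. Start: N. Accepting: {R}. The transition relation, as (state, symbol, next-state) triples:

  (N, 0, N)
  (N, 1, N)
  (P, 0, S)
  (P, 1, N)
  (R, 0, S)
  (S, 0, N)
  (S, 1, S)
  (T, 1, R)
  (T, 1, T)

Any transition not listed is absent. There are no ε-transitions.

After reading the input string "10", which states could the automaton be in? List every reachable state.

Start in {N}.
Read '1': N→{N}; now {N}.
Read '0': N→{N}; now {N}.

{N}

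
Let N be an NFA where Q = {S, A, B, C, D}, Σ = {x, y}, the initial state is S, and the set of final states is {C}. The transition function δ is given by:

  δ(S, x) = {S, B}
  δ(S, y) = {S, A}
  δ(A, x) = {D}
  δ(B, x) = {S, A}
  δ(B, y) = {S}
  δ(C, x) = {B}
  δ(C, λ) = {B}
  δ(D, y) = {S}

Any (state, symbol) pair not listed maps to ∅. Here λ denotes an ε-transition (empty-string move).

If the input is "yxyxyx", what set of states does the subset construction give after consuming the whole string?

{S, B, D}

Start in {S}.
Read 'y': S→{S, A}; now {S, A}.
Read 'x': S→{S, B}, A→{D}; now {S, B, D}.
Read 'y': S→{S, A}, B→{S}, D→{S}; now {S, A}.
Read 'x': S→{S, B}, A→{D}; now {S, B, D}.
Read 'y': S→{S, A}, B→{S}, D→{S}; now {S, A}.
Read 'x': S→{S, B}, A→{D}; now {S, B, D}.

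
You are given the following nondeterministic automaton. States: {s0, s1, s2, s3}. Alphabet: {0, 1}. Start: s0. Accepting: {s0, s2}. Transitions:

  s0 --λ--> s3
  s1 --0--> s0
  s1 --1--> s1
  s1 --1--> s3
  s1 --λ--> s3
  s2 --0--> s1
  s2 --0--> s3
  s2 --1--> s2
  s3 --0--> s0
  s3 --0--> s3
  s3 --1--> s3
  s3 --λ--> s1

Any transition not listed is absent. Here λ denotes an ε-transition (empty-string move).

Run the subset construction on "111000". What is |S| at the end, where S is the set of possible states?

Start: ε-closure({s0}) = {s0, s1, s3}.
Read '1': s0→∅, s1→{s1, s3}, s3→{s3}; now {s1, s3}.
Read '1': s1→{s1, s3}, s3→{s3}; now {s1, s3}.
Read '1': s1→{s1, s3}, s3→{s3}; now {s1, s3}.
Read '0': s1→{s0}, s3→{s0, s3}; union {s0, s3}; ε-closure = {s0, s1, s3}.
Read '0': s0→∅, s1→{s0}, s3→{s0, s3}; union {s0, s3}; ε-closure = {s0, s1, s3}.
Read '0': s0→∅, s1→{s0}, s3→{s0, s3}; union {s0, s3}; ε-closure = {s0, s1, s3}.
That set has 3 states.

3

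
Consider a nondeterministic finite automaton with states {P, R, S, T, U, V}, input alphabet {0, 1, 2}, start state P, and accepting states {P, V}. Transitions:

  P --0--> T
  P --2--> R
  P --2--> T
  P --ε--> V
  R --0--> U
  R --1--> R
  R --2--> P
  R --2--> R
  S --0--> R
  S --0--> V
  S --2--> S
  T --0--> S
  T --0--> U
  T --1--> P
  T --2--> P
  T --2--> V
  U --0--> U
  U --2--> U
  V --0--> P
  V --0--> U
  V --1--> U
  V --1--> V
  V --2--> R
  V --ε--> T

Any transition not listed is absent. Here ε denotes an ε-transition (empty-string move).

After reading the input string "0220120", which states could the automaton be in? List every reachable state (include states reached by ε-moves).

Start: ε-closure({P}) = {P, T, V}.
Read '0': P→{T}, T→{S, U}, V→{P, U}; union {P, S, T, U}; ε-closure = {P, S, T, U, V}.
Read '2': P→{R, T}, S→{S}, T→{P, V}, U→{U}, V→{R}; now {P, R, S, T, U, V}.
Read '2': P→{R, T}, R→{P, R}, S→{S}, T→{P, V}, U→{U}, V→{R}; now {P, R, S, T, U, V}.
Read '0': P→{T}, R→{U}, S→{R, V}, T→{S, U}, U→{U}, V→{P, U}; now {P, R, S, T, U, V}.
Read '1': P→∅, R→{R}, S→∅, T→{P}, U→∅, V→{U, V}; union {P, R, U, V}; ε-closure = {P, R, T, U, V}.
Read '2': P→{R, T}, R→{P, R}, T→{P, V}, U→{U}, V→{R}; now {P, R, T, U, V}.
Read '0': P→{T}, R→{U}, T→{S, U}, U→{U}, V→{P, U}; union {P, S, T, U}; ε-closure = {P, S, T, U, V}.

{P, S, T, U, V}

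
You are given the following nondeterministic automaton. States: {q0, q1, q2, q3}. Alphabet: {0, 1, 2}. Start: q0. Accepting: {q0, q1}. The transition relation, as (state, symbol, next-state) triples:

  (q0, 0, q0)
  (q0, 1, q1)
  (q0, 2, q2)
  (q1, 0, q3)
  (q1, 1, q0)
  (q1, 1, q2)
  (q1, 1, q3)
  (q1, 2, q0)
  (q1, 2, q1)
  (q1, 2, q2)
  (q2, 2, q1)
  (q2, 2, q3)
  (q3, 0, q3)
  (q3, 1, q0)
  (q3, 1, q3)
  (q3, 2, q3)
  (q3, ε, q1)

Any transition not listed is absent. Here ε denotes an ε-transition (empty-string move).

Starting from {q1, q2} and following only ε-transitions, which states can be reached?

{q1, q2}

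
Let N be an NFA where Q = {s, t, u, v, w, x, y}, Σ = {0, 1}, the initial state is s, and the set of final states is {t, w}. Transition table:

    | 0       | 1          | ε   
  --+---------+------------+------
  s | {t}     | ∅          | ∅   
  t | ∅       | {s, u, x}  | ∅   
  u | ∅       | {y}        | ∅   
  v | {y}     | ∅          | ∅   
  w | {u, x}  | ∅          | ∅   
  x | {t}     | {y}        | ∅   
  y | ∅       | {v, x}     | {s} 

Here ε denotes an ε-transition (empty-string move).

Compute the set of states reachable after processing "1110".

∅

Start in {s}.
Read '1': s→∅; now ∅.
The set is empty and remains empty for the remaining 3 symbols.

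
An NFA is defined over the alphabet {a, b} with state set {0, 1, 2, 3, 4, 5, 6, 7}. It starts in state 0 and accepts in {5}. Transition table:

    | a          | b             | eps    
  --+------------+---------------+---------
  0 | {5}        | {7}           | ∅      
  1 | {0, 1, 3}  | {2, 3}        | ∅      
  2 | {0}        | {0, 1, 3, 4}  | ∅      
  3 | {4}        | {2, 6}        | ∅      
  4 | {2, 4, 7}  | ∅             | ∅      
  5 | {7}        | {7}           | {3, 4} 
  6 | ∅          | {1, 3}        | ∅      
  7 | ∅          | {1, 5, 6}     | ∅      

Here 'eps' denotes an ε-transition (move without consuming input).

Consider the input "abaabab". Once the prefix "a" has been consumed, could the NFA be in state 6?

No

Start in {0}.
Read 'a': {0} → {3, 4, 5}.
State 6 is not in {3, 4, 5}.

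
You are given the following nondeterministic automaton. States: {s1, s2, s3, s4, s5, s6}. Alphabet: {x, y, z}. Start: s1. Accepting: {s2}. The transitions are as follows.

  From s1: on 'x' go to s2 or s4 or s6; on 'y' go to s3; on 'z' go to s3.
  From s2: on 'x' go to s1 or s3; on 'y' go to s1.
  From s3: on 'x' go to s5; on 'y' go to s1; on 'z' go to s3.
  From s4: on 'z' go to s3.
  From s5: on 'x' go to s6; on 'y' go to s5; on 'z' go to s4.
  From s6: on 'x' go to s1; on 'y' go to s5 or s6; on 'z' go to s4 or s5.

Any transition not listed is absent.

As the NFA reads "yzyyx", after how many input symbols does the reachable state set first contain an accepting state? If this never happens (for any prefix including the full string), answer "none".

none

Start in {s1}.
Read 'y': s1→{s3}; now {s3}.
Read 'z': s3→{s3}; now {s3}.
Read 'y': s3→{s1}; now {s1}.
Read 'y': s1→{s3}; now {s3}.
Read 'x': s3→{s5}; now {s5}.
No reachable set along the way intersects F.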